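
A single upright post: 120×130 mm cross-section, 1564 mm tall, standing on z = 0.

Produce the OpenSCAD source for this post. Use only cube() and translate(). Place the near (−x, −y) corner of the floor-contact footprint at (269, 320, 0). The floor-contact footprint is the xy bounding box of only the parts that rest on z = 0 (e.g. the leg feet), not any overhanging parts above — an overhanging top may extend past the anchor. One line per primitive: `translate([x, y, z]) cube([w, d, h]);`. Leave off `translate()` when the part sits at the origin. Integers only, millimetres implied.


translate([269, 320, 0]) cube([120, 130, 1564]);


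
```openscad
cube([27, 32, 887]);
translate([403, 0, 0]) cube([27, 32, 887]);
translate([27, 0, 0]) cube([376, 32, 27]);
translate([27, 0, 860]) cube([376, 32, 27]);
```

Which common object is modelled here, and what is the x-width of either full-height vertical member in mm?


A picture frame. The border width is 27 mm.

Four thin pieces enclosing a rectangular opening — a picture frame. The two full-height stiles are 887 mm tall; the top rail sits at z = 860 and is 27 mm tall, so the border above the opening is 887 − 860 = 27 mm, matching the stile x-width.


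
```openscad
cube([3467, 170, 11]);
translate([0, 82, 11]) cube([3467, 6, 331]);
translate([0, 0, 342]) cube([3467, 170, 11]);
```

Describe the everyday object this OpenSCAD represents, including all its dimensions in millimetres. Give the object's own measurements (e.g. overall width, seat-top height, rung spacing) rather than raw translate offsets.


An I-beam lying along x, 3467 mm long. Overall section height 353 mm. Two flanges 170 mm wide (y) and 11 mm thick, one on the floor and one at the top; a web 6 mm thick runs between them, centred on the flange width.


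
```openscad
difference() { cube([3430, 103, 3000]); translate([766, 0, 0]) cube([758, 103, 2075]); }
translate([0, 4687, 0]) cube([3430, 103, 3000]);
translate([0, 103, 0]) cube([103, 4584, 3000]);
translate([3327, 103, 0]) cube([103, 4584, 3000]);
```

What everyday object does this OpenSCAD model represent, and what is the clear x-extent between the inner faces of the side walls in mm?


A single room. The interior width is 3224 mm.

Four walls enclosing a rectangle with a door in the front wall — a room. Outside width 3430 minus two 103 mm walls gives 3224 mm.


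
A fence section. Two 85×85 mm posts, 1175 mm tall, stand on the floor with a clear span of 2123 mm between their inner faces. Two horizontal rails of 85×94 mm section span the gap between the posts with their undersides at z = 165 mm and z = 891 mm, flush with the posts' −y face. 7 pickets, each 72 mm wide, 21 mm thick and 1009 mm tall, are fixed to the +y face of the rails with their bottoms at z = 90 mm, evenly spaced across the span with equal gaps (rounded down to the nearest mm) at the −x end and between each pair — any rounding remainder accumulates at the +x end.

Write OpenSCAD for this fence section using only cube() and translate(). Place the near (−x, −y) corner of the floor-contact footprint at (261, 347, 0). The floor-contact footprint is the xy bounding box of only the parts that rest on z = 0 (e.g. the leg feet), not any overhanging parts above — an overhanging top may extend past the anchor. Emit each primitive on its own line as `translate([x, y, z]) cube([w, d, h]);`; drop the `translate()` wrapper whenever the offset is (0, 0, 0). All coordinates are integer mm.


translate([261, 347, 0]) cube([85, 85, 1175]);
translate([2469, 347, 0]) cube([85, 85, 1175]);
translate([346, 347, 165]) cube([2123, 85, 94]);
translate([346, 347, 891]) cube([2123, 85, 94]);
translate([548, 432, 90]) cube([72, 21, 1009]);
translate([822, 432, 90]) cube([72, 21, 1009]);
translate([1096, 432, 90]) cube([72, 21, 1009]);
translate([1370, 432, 90]) cube([72, 21, 1009]);
translate([1644, 432, 90]) cube([72, 21, 1009]);
translate([1918, 432, 90]) cube([72, 21, 1009]);
translate([2192, 432, 90]) cube([72, 21, 1009]);


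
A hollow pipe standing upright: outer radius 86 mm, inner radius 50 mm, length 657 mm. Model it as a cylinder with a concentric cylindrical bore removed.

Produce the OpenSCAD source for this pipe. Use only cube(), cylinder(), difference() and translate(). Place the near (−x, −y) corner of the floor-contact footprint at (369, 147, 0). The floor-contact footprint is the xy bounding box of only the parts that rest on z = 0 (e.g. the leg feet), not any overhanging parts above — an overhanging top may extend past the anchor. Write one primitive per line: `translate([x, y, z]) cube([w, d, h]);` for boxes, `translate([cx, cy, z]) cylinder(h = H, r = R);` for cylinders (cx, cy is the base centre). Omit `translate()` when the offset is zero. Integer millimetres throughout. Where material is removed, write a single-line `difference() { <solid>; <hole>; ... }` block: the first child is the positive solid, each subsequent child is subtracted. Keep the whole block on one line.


difference() { translate([455, 233, 0]) cylinder(h = 657, r = 86); translate([455, 233, 0]) cylinder(h = 657, r = 50); }


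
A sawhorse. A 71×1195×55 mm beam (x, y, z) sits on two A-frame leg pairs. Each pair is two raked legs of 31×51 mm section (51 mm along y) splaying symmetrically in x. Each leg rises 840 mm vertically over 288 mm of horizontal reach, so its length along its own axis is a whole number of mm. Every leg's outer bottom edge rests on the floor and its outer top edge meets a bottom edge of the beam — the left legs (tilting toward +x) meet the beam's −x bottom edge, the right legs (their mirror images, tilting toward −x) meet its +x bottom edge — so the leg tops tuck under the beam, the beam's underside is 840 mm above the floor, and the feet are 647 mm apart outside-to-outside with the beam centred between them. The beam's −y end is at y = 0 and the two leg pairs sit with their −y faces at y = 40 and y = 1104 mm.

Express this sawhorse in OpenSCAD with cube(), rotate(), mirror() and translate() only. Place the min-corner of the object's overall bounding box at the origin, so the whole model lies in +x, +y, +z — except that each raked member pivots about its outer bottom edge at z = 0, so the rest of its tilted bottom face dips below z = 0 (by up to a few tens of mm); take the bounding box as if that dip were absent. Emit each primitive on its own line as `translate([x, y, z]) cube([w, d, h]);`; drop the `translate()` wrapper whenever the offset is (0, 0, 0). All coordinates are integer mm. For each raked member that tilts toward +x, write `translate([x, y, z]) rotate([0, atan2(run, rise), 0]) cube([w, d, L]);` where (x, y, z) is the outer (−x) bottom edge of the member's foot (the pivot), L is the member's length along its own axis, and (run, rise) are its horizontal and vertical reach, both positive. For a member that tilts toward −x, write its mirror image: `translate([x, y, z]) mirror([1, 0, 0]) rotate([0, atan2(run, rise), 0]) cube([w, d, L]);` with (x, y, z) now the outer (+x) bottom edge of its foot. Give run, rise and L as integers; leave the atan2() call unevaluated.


translate([288, 0, 840]) cube([71, 1195, 55]);
translate([0, 40, 0]) rotate([0, atan2(288, 840), 0]) cube([31, 51, 888]);
translate([647, 40, 0]) mirror([1, 0, 0]) rotate([0, atan2(288, 840), 0]) cube([31, 51, 888]);
translate([0, 1104, 0]) rotate([0, atan2(288, 840), 0]) cube([31, 51, 888]);
translate([647, 1104, 0]) mirror([1, 0, 0]) rotate([0, atan2(288, 840), 0]) cube([31, 51, 888]);


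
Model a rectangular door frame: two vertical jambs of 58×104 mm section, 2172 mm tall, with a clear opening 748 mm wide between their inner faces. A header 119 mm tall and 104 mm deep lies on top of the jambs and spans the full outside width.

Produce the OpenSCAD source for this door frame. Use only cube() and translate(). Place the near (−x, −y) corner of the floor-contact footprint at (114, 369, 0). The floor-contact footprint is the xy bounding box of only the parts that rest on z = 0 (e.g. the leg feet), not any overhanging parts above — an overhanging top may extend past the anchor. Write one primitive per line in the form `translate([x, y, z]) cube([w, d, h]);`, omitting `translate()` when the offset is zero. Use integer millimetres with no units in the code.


translate([114, 369, 0]) cube([58, 104, 2172]);
translate([920, 369, 0]) cube([58, 104, 2172]);
translate([114, 369, 2172]) cube([864, 104, 119]);


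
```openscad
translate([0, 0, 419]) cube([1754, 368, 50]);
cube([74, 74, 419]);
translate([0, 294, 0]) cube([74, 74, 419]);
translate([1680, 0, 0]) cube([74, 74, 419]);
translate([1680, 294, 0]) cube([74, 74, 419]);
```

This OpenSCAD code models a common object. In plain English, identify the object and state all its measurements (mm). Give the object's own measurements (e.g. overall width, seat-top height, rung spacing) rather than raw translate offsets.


A long wooden bench with a 1754 mm (x) × 368 mm (y) seat, 50 mm thick, its top surface 469 mm above the floor. Four 74 mm square legs at the seat corners, flush with the edges, run from z = 0 to the seat underside.


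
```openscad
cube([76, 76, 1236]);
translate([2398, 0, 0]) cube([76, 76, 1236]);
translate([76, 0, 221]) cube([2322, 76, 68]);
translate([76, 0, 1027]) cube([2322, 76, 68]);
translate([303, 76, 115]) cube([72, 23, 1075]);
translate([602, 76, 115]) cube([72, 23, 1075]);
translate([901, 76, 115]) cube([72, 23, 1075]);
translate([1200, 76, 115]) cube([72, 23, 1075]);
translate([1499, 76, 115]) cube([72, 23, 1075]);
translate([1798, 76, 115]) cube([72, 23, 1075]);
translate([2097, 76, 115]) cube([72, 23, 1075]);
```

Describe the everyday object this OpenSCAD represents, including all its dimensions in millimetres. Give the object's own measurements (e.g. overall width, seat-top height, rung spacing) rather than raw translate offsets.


A fence section. Two 76×76 mm posts, 1236 mm tall, stand on the floor with a clear span of 2322 mm between their inner faces. Two horizontal rails of 76×68 mm section span the gap between the posts with their undersides at z = 221 mm and z = 1027 mm, flush with the posts' −y face. 7 pickets, each 72 mm wide, 23 mm thick and 1075 mm tall, are fixed to the +y face of the rails with their bottoms at z = 115 mm, spaced across the span with a 227 mm gap after the −x post and between neighbouring pickets, with 229 mm left before the +x post.


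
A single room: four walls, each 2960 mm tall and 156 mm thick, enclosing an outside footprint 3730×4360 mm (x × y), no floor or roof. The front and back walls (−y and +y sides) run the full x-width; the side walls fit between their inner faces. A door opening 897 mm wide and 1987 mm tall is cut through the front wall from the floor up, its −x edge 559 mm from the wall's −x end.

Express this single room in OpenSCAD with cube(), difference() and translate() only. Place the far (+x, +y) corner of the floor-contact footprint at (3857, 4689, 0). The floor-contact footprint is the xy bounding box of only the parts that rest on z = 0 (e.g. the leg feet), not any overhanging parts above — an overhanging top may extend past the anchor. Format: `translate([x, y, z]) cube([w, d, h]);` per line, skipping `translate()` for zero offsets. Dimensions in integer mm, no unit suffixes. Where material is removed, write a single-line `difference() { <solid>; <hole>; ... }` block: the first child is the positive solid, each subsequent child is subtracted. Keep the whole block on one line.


difference() { translate([127, 329, 0]) cube([3730, 156, 2960]); translate([686, 329, 0]) cube([897, 156, 1987]); }
translate([127, 4533, 0]) cube([3730, 156, 2960]);
translate([127, 485, 0]) cube([156, 4048, 2960]);
translate([3701, 485, 0]) cube([156, 4048, 2960]);


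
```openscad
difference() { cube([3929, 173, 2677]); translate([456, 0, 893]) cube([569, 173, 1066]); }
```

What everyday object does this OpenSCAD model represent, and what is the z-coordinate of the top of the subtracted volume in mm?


A wall with a window opening. The window head height is 1959 mm.

A wall with a rectangular opening subtracted — a window. Sill at z = 893, opening 1066 mm tall, so the head is at 893 + 1066 = 1959 mm.


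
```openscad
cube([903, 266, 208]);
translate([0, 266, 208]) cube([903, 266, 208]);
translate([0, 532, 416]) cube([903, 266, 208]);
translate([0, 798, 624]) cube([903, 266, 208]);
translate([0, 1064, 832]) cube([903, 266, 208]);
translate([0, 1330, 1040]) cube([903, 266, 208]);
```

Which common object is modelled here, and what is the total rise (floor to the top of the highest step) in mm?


A staircase. The total rise is 1248 mm.

6 identical blocks, each offset up and back from the previous — a staircase. Each step is 208 mm tall and there are 6 of them, so the total rise is 6 × 208 = 1248 mm.


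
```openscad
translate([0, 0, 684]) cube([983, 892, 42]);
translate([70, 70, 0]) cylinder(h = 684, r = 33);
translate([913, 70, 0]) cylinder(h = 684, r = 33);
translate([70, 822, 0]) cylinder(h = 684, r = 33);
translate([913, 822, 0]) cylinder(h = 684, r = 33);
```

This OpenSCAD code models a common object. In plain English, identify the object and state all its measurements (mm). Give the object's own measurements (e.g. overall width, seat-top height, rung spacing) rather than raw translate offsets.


A table: top 983 mm (x) × 892 mm (y), 42 mm thick, upper face at z = 726 mm, on four round legs of 66 mm diameter, each leg's bounding box inset 37 mm from the nearest pair of top edges from z = 0 to the bottom of the top.


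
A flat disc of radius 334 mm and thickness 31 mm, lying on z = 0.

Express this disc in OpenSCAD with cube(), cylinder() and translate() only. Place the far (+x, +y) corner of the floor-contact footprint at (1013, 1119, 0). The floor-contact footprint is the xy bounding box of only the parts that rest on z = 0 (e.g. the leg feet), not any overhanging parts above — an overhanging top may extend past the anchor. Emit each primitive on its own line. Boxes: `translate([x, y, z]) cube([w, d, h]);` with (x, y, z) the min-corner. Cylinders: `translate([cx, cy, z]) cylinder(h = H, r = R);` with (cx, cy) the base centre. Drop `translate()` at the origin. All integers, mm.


translate([679, 785, 0]) cylinder(h = 31, r = 334);


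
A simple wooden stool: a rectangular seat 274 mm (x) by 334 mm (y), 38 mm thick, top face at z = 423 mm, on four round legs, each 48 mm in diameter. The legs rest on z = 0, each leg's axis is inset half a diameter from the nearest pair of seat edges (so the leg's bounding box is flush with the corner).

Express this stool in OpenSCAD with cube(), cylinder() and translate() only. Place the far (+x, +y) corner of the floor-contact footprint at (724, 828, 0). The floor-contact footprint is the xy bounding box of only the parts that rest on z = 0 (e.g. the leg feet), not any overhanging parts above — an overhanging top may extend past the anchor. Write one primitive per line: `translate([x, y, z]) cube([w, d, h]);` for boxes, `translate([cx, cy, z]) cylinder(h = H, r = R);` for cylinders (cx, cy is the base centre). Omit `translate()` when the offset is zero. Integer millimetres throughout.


// leg_h = 423 - 38 = 385
translate([450, 494, 385]) cube([274, 334, 38]);
translate([474, 518, 0]) cylinder(h = 385, r = 24);
translate([700, 518, 0]) cylinder(h = 385, r = 24);
translate([474, 804, 0]) cylinder(h = 385, r = 24);
translate([700, 804, 0]) cylinder(h = 385, r = 24);


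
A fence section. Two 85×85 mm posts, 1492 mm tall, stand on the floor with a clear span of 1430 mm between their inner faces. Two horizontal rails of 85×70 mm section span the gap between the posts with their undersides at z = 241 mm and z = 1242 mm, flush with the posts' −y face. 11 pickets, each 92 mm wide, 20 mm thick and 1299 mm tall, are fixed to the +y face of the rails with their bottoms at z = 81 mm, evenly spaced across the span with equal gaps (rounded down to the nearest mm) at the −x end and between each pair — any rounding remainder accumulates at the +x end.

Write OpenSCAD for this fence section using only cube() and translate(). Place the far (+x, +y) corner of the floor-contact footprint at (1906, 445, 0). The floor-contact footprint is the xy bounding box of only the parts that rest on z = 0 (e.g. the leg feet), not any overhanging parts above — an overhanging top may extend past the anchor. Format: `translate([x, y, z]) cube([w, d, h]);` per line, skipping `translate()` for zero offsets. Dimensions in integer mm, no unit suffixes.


translate([306, 360, 0]) cube([85, 85, 1492]);
translate([1821, 360, 0]) cube([85, 85, 1492]);
translate([391, 360, 241]) cube([1430, 85, 70]);
translate([391, 360, 1242]) cube([1430, 85, 70]);
translate([425, 445, 81]) cube([92, 20, 1299]);
translate([551, 445, 81]) cube([92, 20, 1299]);
translate([677, 445, 81]) cube([92, 20, 1299]);
translate([803, 445, 81]) cube([92, 20, 1299]);
translate([929, 445, 81]) cube([92, 20, 1299]);
translate([1055, 445, 81]) cube([92, 20, 1299]);
translate([1181, 445, 81]) cube([92, 20, 1299]);
translate([1307, 445, 81]) cube([92, 20, 1299]);
translate([1433, 445, 81]) cube([92, 20, 1299]);
translate([1559, 445, 81]) cube([92, 20, 1299]);
translate([1685, 445, 81]) cube([92, 20, 1299]);


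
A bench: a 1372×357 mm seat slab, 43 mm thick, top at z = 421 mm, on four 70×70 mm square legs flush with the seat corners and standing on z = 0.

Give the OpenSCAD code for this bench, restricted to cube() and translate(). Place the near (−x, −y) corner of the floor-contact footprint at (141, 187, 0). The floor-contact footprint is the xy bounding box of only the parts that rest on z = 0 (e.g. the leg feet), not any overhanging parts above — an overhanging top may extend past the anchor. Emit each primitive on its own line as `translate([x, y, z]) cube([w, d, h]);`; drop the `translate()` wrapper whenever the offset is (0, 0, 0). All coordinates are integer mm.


translate([141, 187, 378]) cube([1372, 357, 43]);
translate([141, 187, 0]) cube([70, 70, 378]);
translate([141, 474, 0]) cube([70, 70, 378]);
translate([1443, 187, 0]) cube([70, 70, 378]);
translate([1443, 474, 0]) cube([70, 70, 378]);


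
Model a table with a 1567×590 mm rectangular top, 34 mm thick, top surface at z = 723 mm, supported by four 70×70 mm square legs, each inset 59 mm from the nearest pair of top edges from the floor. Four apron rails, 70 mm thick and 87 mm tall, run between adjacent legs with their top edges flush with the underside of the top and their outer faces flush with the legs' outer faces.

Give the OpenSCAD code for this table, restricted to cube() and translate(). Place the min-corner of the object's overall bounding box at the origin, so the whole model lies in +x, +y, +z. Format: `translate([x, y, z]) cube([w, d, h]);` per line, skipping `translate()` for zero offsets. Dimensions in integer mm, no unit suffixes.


// leg_h = 723 - 34 = 689
// apron z = 689 - 87 = 602
translate([0, 0, 689]) cube([1567, 590, 34]);
translate([59, 59, 0]) cube([70, 70, 689]);
translate([1438, 59, 0]) cube([70, 70, 689]);
translate([59, 461, 0]) cube([70, 70, 689]);
translate([1438, 461, 0]) cube([70, 70, 689]);
translate([129, 59, 602]) cube([1309, 70, 87]);
translate([129, 461, 602]) cube([1309, 70, 87]);
translate([59, 129, 602]) cube([70, 332, 87]);
translate([1438, 129, 602]) cube([70, 332, 87]);


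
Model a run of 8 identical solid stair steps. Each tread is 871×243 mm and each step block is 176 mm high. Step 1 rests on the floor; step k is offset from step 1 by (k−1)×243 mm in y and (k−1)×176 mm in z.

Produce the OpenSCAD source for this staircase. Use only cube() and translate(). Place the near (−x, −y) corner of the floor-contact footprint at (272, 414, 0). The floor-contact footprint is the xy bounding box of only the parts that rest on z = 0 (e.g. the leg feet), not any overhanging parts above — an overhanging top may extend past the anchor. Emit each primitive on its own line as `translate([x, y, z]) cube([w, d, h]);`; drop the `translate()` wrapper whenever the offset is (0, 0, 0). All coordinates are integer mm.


translate([272, 414, 0]) cube([871, 243, 176]);
translate([272, 657, 176]) cube([871, 243, 176]);
translate([272, 900, 352]) cube([871, 243, 176]);
translate([272, 1143, 528]) cube([871, 243, 176]);
translate([272, 1386, 704]) cube([871, 243, 176]);
translate([272, 1629, 880]) cube([871, 243, 176]);
translate([272, 1872, 1056]) cube([871, 243, 176]);
translate([272, 2115, 1232]) cube([871, 243, 176]);


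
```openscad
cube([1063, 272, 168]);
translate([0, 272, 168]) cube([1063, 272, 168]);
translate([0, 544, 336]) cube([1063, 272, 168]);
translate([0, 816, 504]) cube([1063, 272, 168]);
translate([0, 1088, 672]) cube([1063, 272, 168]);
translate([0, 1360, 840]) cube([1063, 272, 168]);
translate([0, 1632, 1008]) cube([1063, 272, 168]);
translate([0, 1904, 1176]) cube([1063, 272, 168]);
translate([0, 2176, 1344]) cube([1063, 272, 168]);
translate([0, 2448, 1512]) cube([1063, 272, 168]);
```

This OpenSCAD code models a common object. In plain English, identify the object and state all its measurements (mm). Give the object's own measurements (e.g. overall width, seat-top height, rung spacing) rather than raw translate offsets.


A straight staircase of 10 solid steps. Each step is 1063 mm wide (x), 272 mm deep (y, the going) and 168 mm tall (the rise). The first step rests on the floor; each subsequent step sits one going further in +y and one rise higher in +z, directly behind and above the previous step with no overlap.


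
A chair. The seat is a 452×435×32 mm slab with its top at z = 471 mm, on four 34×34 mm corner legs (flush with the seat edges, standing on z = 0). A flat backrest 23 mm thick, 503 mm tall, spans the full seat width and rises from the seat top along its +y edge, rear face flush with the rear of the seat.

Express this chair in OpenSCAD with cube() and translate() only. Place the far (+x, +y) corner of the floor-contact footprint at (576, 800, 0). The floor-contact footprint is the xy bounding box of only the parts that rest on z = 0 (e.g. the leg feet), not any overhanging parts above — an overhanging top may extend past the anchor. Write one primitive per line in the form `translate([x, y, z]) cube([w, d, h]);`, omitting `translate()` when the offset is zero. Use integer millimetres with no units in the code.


translate([124, 365, 439]) cube([452, 435, 32]);
translate([124, 365, 0]) cube([34, 34, 439]);
translate([542, 365, 0]) cube([34, 34, 439]);
translate([124, 766, 0]) cube([34, 34, 439]);
translate([542, 766, 0]) cube([34, 34, 439]);
translate([124, 777, 471]) cube([452, 23, 503]);


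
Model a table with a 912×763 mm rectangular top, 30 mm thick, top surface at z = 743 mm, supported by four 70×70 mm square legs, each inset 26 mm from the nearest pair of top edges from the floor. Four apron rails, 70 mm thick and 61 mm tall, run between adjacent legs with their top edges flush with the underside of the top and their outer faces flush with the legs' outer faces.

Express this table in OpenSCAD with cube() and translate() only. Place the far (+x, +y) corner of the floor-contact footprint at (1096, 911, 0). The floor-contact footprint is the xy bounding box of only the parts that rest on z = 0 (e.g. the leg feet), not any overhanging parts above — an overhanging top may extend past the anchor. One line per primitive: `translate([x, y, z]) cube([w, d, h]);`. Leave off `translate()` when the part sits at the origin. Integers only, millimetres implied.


// leg_h = 743 - 30 = 713
// apron z = 713 - 61 = 652
translate([210, 174, 713]) cube([912, 763, 30]);
translate([236, 200, 0]) cube([70, 70, 713]);
translate([1026, 200, 0]) cube([70, 70, 713]);
translate([236, 841, 0]) cube([70, 70, 713]);
translate([1026, 841, 0]) cube([70, 70, 713]);
translate([306, 200, 652]) cube([720, 70, 61]);
translate([306, 841, 652]) cube([720, 70, 61]);
translate([236, 270, 652]) cube([70, 571, 61]);
translate([1026, 270, 652]) cube([70, 571, 61]);


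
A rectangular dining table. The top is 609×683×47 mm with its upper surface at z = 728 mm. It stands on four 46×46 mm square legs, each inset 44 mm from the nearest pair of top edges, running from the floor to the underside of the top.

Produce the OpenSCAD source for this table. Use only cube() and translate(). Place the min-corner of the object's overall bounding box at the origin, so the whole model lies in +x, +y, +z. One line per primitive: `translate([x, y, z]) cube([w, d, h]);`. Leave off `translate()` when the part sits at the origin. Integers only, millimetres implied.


translate([0, 0, 681]) cube([609, 683, 47]);
translate([44, 44, 0]) cube([46, 46, 681]);
translate([519, 44, 0]) cube([46, 46, 681]);
translate([44, 593, 0]) cube([46, 46, 681]);
translate([519, 593, 0]) cube([46, 46, 681]);


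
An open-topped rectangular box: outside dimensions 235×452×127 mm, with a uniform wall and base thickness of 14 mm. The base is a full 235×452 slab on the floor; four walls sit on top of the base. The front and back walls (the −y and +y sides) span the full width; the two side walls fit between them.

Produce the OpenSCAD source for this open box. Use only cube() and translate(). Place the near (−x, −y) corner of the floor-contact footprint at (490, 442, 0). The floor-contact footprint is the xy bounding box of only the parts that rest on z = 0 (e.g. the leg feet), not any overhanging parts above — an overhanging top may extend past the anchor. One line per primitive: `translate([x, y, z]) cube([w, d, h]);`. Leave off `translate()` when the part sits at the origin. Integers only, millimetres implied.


translate([490, 442, 0]) cube([235, 452, 14]);
translate([490, 442, 14]) cube([235, 14, 113]);
translate([490, 880, 14]) cube([235, 14, 113]);
translate([490, 456, 14]) cube([14, 424, 113]);
translate([711, 456, 14]) cube([14, 424, 113]);


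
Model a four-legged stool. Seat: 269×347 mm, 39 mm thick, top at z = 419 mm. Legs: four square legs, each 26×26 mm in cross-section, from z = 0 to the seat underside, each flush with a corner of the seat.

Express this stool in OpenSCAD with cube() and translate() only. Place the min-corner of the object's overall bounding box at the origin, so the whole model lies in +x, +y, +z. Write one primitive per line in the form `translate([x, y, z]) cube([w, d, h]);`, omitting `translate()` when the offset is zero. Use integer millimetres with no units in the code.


translate([0, 0, 380]) cube([269, 347, 39]);
cube([26, 26, 380]);
translate([243, 0, 0]) cube([26, 26, 380]);
translate([0, 321, 0]) cube([26, 26, 380]);
translate([243, 321, 0]) cube([26, 26, 380]);


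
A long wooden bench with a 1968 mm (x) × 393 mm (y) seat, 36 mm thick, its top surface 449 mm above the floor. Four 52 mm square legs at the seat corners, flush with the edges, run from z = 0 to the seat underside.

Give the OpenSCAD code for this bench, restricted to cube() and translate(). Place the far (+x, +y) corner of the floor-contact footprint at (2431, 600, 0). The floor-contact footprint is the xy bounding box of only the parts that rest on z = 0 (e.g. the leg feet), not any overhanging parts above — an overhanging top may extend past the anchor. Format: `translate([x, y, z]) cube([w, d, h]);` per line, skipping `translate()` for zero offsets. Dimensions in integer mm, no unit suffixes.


// leg_h = 449 − 36 = 413
translate([463, 207, 413]) cube([1968, 393, 36]);
translate([463, 207, 0]) cube([52, 52, 413]);
translate([463, 548, 0]) cube([52, 52, 413]);
translate([2379, 207, 0]) cube([52, 52, 413]);
translate([2379, 548, 0]) cube([52, 52, 413]);


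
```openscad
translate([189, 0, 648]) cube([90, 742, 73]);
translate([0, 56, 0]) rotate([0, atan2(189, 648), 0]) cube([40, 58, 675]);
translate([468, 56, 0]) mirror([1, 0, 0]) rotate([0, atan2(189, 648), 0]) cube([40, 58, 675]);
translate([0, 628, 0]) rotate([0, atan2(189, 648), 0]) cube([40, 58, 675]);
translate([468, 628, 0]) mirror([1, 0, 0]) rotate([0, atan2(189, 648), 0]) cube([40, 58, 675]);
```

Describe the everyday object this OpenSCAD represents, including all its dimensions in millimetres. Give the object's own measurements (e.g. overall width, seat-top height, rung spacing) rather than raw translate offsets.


A sawhorse. A 90×742×73 mm beam (x, y, z) sits on two A-frame leg pairs. Each pair is two raked legs of 40×58 mm section (58 mm along y) splaying symmetrically in x. Each leg rises 648 mm vertically over 189 mm of horizontal reach and is 675 mm long along its own axis. Every leg's outer bottom edge rests on the floor and its outer top edge meets a bottom edge of the beam — the left legs (tilting toward +x) meet the beam's −x bottom edge, the right legs (their mirror images, tilting toward −x) meet its +x bottom edge — so the leg tops tuck under the beam, the beam's underside is 648 mm above the floor, and the feet are 468 mm apart outside-to-outside with the beam centred between them. The two leg pairs are set in 56 mm from either end of the beam.


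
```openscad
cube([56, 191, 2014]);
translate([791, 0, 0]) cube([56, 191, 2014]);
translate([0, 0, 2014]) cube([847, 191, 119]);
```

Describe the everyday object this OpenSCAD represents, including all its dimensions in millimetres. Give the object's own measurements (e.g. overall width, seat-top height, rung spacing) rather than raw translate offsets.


A door frame. The clear opening is 735 mm wide and 2014 mm high. Two 56 mm wide jambs, 191 mm deep, stand either side of the opening from the floor to the top of the opening. A 119 mm thick head sits across the top of both jambs, spanning the full outside width of the frame.


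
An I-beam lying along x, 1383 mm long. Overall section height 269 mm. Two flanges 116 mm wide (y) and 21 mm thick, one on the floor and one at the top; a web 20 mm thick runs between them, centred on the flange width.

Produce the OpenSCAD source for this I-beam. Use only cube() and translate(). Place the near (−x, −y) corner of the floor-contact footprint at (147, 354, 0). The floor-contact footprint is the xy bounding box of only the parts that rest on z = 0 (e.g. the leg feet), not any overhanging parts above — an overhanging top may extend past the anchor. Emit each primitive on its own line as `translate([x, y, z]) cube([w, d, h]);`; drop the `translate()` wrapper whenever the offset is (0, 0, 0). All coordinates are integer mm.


translate([147, 354, 0]) cube([1383, 116, 21]);
translate([147, 402, 21]) cube([1383, 20, 227]);
translate([147, 354, 248]) cube([1383, 116, 21]);


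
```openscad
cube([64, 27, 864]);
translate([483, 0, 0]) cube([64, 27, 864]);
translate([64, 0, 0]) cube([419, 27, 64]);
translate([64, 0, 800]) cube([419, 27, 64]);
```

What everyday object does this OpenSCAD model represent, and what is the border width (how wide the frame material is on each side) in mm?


A picture frame. The border width is 64 mm.

Four thin pieces enclosing a rectangular opening — a picture frame. The two full-height stiles are 864 mm tall; the top rail sits at z = 800 and is 64 mm tall, so the border above the opening is 864 − 800 = 64 mm, matching the stile x-width.


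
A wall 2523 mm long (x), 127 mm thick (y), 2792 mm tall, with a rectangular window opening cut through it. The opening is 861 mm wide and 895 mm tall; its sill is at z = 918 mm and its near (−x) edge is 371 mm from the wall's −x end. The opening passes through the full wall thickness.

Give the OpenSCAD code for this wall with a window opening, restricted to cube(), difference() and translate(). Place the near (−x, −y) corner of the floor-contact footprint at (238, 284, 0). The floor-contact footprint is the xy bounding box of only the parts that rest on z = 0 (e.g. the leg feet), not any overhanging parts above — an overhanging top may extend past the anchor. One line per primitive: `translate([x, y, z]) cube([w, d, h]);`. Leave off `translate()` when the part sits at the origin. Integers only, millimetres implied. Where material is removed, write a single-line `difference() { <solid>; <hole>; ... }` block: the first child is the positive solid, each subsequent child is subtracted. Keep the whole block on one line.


difference() { translate([238, 284, 0]) cube([2523, 127, 2792]); translate([609, 284, 918]) cube([861, 127, 895]); }


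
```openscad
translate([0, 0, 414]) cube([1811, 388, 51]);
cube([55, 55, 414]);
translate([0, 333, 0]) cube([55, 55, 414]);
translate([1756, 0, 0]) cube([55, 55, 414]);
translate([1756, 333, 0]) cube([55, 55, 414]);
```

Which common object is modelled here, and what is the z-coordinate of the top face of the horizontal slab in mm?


A bench. The seat-top height is 465 mm.

A long slab on four corner posts — a bench. The slab sits at z = 414 with thickness 51, so the top is 414 + 51 = 465 mm.


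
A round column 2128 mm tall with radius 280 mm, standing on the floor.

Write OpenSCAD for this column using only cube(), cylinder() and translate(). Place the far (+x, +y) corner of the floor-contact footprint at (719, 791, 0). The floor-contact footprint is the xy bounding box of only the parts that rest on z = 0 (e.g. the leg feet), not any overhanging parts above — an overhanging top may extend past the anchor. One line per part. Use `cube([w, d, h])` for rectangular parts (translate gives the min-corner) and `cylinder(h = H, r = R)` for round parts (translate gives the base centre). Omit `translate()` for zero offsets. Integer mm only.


translate([439, 511, 0]) cylinder(h = 2128, r = 280);


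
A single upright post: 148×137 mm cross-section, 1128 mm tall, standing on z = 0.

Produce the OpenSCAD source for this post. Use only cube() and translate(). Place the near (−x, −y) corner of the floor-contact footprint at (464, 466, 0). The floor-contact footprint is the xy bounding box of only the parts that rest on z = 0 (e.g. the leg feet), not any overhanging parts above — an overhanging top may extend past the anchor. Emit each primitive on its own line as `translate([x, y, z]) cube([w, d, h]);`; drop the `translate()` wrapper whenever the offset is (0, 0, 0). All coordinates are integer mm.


translate([464, 466, 0]) cube([148, 137, 1128]);


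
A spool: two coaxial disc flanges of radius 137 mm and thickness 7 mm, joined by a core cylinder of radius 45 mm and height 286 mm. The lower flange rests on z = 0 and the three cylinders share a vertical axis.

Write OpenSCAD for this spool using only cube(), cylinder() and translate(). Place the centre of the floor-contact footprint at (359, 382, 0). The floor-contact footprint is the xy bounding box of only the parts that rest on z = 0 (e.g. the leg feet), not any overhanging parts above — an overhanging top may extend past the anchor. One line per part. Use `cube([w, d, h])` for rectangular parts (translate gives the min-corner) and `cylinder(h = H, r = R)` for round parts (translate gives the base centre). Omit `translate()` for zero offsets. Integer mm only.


translate([359, 382, 0]) cylinder(h = 7, r = 137);
translate([359, 382, 7]) cylinder(h = 286, r = 45);
translate([359, 382, 293]) cylinder(h = 7, r = 137);


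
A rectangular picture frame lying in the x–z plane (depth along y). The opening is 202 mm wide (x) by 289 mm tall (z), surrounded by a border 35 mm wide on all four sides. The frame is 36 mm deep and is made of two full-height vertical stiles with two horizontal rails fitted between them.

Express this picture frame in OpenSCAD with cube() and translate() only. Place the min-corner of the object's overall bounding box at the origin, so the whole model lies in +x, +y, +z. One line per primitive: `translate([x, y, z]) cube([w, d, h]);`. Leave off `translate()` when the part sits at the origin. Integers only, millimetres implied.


cube([35, 36, 359]);
translate([237, 0, 0]) cube([35, 36, 359]);
translate([35, 0, 0]) cube([202, 36, 35]);
translate([35, 0, 324]) cube([202, 36, 35]);


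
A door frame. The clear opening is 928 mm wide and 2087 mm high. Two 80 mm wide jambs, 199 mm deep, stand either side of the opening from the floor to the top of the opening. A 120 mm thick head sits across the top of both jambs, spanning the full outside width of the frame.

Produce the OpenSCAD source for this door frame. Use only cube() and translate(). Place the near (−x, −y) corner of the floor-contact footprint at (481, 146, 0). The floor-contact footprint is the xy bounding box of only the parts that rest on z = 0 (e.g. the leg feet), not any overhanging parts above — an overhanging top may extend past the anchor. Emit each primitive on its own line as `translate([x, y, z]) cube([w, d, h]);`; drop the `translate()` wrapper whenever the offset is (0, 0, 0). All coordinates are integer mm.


translate([481, 146, 0]) cube([80, 199, 2087]);
translate([1489, 146, 0]) cube([80, 199, 2087]);
translate([481, 146, 2087]) cube([1088, 199, 120]);


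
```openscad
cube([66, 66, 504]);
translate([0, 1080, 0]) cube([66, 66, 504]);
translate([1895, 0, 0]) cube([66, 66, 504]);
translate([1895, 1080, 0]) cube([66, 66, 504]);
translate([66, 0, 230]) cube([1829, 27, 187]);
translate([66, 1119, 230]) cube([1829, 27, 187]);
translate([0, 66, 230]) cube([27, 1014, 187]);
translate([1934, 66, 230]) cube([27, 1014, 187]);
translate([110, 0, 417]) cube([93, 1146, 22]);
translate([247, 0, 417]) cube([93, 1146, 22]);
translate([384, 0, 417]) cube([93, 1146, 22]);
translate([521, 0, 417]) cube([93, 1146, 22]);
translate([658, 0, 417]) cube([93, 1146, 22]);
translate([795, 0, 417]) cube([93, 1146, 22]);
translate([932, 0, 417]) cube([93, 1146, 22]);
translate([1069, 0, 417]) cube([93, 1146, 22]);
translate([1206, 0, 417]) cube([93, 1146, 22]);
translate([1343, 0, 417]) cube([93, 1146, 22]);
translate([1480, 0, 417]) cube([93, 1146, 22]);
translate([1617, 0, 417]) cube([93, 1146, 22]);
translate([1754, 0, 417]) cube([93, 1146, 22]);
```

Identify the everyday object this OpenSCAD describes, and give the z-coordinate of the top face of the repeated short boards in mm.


A bed frame. The slat-top height is 439 mm.

Four posts, four rails, and a row of slats — a bed frame. Slats sit on the rails at z = 230 + 187 = 417; with slat thickness 22, the top is 439 mm.


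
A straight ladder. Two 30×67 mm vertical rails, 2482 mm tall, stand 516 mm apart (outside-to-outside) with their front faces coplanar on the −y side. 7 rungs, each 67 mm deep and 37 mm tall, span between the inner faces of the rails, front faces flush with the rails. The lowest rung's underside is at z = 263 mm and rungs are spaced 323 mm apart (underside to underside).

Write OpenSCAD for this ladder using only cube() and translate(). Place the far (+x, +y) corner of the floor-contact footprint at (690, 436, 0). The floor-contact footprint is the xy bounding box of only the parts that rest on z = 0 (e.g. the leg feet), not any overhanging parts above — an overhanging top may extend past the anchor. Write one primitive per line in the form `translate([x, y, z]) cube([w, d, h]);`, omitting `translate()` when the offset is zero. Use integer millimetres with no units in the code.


// rung span = 516 - 2*30 = 456
// rung[k] z = 263 + k*323
translate([174, 369, 0]) cube([30, 67, 2482]);
translate([660, 369, 0]) cube([30, 67, 2482]);
translate([204, 369, 263]) cube([456, 67, 37]);
translate([204, 369, 586]) cube([456, 67, 37]);
translate([204, 369, 909]) cube([456, 67, 37]);
translate([204, 369, 1232]) cube([456, 67, 37]);
translate([204, 369, 1555]) cube([456, 67, 37]);
translate([204, 369, 1878]) cube([456, 67, 37]);
translate([204, 369, 2201]) cube([456, 67, 37]);


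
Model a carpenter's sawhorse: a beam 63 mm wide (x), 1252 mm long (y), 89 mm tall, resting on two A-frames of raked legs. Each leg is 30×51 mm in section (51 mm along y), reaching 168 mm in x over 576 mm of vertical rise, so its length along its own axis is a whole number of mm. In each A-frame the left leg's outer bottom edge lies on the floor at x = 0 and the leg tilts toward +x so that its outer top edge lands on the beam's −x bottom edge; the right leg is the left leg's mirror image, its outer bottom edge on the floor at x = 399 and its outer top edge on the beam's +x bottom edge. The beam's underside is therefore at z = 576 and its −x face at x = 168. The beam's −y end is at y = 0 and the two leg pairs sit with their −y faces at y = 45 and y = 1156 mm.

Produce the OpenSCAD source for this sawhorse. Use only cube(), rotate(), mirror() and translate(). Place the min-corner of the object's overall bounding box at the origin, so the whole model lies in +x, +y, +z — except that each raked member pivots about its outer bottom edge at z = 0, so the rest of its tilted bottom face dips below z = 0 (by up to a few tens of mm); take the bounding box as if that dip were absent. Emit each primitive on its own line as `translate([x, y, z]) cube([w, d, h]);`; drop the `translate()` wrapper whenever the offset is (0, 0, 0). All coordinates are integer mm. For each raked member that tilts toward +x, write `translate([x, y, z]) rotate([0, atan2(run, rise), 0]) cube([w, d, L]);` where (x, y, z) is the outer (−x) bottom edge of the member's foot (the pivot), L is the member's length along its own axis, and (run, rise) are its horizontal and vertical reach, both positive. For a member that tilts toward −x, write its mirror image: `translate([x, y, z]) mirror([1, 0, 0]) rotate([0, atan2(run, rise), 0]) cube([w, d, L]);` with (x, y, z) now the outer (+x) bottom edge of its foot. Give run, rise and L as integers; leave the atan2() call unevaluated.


translate([168, 0, 576]) cube([63, 1252, 89]);
translate([0, 45, 0]) rotate([0, atan2(168, 576), 0]) cube([30, 51, 600]);
translate([399, 45, 0]) mirror([1, 0, 0]) rotate([0, atan2(168, 576), 0]) cube([30, 51, 600]);
translate([0, 1156, 0]) rotate([0, atan2(168, 576), 0]) cube([30, 51, 600]);
translate([399, 1156, 0]) mirror([1, 0, 0]) rotate([0, atan2(168, 576), 0]) cube([30, 51, 600]);
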